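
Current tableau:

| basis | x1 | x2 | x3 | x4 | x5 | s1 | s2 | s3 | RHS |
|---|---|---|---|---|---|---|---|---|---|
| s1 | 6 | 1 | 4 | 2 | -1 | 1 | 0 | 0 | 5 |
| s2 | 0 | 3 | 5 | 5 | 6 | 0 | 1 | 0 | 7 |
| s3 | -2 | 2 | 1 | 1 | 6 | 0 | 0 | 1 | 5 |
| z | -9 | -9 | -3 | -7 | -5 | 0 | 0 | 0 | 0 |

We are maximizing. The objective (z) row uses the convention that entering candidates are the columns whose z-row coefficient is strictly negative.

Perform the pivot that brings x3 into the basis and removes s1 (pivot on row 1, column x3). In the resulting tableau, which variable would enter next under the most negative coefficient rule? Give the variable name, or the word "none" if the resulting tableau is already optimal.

Pivot element 4. New z-row = old z-row − (-3)·(row 1/4).
Updated z-row coefficients: x1: -9/2, x2: -33/4, x3: 0, x4: -11/2, x5: -23/4, s1: 3/4, s2: 0, s3: 0.
The most negative is -33/4 in column x2, so x2 would enter next.

x2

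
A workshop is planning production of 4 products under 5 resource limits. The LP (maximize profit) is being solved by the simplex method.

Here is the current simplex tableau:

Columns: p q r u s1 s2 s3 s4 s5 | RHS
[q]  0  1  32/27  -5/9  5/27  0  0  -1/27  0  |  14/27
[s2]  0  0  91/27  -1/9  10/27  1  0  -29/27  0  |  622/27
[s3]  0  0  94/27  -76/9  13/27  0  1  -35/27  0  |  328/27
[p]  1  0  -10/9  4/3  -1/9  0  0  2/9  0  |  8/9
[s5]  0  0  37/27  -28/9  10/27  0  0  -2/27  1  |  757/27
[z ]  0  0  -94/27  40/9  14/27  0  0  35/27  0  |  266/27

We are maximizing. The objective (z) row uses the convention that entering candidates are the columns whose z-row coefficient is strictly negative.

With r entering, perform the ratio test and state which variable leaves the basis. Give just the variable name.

Ratios: row 1 (q): (14/27)/(32/27) = 7/16; row 2 (s2): (622/27)/(91/27) = 622/91; row 3 (s3): (328/27)/(94/27) = 164/47; row 4 (p): entry -10/9 ≤ 0, skip; row 5 (s5): (757/27)/(37/27) = 757/37.
Minimum ratio 7/16 is in the q row, so q leaves.

q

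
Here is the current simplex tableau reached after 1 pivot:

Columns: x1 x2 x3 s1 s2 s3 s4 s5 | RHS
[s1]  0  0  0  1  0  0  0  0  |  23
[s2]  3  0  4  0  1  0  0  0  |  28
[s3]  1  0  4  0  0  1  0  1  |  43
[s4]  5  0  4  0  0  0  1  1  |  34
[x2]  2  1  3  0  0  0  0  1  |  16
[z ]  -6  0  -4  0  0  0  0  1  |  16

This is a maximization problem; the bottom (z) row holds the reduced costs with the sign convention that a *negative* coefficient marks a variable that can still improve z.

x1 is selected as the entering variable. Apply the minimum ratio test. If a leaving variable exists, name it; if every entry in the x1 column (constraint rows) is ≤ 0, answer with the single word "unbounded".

s4

Ratios: row 1 (s1): entry 0 ≤ 0, skip; row 2 (s2): 28/3 = 28/3; row 3 (s3): 43/1 = 43; row 4 (s4): 34/5 = 34/5; row 5 (x2): 16/2 = 8.
Minimum ratio is in the s4 row, so s4 leaves.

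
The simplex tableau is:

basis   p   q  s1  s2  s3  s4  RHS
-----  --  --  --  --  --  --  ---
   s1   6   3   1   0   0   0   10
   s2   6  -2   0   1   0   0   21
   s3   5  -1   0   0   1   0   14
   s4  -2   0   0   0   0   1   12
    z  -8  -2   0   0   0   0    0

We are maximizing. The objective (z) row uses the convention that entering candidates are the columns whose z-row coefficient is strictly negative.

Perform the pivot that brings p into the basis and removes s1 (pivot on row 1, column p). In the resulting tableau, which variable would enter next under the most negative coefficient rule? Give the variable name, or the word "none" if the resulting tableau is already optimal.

none

Pivot element 6. New z-row = old z-row − (-8)·(row 1/6).
Updated z-row coefficients: p: 0, q: 2, s1: 4/3, s2: 0, s3: 0, s4: 0.
No coefficient is strictly negative; the tableau after this pivot is optimal.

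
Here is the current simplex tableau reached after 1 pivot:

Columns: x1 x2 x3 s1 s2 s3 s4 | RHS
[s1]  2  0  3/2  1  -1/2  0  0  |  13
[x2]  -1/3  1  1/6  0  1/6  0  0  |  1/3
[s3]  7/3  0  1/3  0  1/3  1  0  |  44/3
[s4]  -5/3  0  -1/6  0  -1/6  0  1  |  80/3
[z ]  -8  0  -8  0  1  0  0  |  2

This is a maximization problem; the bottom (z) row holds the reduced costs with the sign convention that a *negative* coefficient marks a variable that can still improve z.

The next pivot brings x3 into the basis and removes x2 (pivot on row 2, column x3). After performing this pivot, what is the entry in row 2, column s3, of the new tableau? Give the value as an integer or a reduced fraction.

Pivot element is row 2, column x3: 1/6.
Normalize row 2: new (row 2, s3) = 0/(1/6) = 0.
Row 2 is the pivot row, so the entry is 0.

0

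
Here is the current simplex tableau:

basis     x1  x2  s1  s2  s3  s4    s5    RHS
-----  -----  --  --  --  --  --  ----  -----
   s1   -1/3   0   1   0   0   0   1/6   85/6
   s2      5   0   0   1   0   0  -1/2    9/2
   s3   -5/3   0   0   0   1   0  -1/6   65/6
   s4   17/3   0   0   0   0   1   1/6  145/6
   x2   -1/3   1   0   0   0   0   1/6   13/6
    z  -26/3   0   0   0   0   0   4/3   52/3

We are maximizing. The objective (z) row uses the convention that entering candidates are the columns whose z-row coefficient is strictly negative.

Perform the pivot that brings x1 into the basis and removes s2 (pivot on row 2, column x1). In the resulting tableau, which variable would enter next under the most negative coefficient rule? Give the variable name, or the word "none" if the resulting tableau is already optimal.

none

Pivot element 5. New z-row = old z-row − (-26/3)·(row 2/5).
Updated z-row coefficients: x1: 0, x2: 0, s1: 0, s2: 26/15, s3: 0, s4: 0, s5: 7/15.
No coefficient is strictly negative; the tableau after this pivot is optimal.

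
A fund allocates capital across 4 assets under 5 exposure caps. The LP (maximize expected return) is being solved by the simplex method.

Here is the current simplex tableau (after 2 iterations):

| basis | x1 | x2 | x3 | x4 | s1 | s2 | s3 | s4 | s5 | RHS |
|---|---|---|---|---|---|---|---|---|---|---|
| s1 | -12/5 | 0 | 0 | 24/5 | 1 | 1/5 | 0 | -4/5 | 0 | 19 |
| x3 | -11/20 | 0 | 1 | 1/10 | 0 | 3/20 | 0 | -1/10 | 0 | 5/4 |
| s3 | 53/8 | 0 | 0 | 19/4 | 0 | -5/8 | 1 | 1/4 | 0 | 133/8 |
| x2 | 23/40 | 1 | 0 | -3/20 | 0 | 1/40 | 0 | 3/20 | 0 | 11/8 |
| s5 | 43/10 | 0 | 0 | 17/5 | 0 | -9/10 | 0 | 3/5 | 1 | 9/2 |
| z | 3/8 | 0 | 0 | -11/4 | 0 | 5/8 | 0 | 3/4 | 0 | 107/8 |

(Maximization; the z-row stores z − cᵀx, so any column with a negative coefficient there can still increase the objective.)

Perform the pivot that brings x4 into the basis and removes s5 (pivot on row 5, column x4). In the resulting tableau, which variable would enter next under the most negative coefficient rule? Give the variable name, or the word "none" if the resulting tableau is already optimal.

s2

Pivot element 17/5. New z-row = old z-row − (-11/4)·(row 5/(17/5)).
Updated z-row coefficients: x1: 131/34, x2: 0, x3: 0, x4: 0, s1: 0, s2: -7/68, s3: 0, s4: 21/17, s5: 55/68.
The most negative is -7/68 in column s2, so s2 would enter next.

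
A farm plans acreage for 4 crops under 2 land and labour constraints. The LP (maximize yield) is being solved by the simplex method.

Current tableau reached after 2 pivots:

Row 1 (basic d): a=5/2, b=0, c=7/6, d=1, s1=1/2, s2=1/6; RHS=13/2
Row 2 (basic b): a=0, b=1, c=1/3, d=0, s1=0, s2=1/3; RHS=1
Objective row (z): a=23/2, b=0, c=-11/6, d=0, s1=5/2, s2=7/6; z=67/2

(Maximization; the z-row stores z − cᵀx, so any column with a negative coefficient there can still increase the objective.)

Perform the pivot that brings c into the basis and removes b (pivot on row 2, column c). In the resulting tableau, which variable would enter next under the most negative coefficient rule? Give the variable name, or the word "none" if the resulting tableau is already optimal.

Pivot element 1/3. New z-row = old z-row − (-11/6)·(row 2/(1/3)).
Updated z-row coefficients: a: 23/2, b: 11/2, c: 0, d: 0, s1: 5/2, s2: 3.
No coefficient is strictly negative; the tableau after this pivot is optimal.

none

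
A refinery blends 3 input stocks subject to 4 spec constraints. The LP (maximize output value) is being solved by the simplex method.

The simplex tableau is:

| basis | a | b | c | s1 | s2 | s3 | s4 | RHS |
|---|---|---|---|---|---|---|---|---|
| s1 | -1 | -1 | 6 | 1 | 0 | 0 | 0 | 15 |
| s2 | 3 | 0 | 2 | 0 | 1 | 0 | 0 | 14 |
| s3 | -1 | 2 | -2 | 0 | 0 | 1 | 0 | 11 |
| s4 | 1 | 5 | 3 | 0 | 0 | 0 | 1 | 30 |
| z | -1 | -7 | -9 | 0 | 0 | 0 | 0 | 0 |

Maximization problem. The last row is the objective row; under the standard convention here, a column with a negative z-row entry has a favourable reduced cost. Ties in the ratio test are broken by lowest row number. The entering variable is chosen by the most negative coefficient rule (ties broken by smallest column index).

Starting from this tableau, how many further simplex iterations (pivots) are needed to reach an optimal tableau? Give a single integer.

3

pivot: c in, s1 out → z = 45/2
pivot: b in, s4 out → z = 630/11
pivot: a in, s2 out → z = 6174/107
No improving column remains; optimal.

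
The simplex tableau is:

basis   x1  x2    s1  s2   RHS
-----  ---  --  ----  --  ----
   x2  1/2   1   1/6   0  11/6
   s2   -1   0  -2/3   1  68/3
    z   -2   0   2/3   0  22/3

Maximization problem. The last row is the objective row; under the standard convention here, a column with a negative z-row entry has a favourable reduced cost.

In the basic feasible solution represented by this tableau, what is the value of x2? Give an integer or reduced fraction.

11/6

x2 is basic (row 1); its value is the RHS of that row: 11/6.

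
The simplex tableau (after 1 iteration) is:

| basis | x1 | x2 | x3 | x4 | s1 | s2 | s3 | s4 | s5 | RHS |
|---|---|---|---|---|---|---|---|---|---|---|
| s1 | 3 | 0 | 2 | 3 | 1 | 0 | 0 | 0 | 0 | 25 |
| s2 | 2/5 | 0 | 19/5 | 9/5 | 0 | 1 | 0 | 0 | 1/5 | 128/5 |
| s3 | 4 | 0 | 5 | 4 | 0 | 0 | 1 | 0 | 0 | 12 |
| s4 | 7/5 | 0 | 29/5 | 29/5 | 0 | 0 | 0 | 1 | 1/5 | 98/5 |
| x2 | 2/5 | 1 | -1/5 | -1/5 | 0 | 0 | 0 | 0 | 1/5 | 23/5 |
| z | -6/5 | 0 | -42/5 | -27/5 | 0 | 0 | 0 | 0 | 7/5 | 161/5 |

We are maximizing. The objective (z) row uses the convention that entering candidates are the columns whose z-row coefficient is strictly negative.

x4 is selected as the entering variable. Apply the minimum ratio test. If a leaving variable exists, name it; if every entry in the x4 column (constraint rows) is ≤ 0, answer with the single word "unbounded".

s3

Ratios: row 1 (s1): 25/3 = 25/3; row 2 (s2): (128/5)/(9/5) = 128/9; row 3 (s3): 12/4 = 3; row 4 (s4): (98/5)/(29/5) = 98/29; row 5 (x2): entry -1/5 ≤ 0, skip.
Minimum ratio is in the s3 row, so s3 leaves.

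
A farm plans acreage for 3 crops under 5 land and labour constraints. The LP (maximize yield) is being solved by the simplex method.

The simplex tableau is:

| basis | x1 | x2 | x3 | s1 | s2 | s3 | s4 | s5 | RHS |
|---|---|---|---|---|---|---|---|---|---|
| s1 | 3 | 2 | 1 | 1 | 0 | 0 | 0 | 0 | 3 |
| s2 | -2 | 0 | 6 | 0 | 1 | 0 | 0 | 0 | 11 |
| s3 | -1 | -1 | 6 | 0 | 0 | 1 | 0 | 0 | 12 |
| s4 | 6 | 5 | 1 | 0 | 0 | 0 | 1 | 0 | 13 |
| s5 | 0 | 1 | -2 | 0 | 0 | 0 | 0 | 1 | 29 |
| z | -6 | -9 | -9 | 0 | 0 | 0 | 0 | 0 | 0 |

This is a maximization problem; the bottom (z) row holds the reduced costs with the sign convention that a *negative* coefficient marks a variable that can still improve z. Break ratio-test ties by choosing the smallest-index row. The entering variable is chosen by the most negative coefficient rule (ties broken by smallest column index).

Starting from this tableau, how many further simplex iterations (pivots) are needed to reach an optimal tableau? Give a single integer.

pivot: x2 in, s1 out → z = 27/2
pivot: x3 in, s2 out → z = 87/4
No improving column remains; optimal.

2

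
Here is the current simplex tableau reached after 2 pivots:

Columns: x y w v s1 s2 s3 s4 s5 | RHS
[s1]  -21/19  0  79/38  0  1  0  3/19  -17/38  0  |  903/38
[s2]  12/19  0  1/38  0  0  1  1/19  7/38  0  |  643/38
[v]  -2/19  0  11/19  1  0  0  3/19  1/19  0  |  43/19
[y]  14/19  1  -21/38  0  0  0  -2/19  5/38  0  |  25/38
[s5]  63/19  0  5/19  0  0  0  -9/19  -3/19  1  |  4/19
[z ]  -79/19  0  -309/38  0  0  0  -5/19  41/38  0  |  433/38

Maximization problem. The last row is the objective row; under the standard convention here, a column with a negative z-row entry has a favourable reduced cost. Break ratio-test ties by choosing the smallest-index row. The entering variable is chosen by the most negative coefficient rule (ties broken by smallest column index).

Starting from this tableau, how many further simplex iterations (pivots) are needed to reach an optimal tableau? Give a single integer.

2

pivot: w in, s5 out → z = 179/10
pivot: s3 in, v out → z = 161/4
No improving column remains; optimal.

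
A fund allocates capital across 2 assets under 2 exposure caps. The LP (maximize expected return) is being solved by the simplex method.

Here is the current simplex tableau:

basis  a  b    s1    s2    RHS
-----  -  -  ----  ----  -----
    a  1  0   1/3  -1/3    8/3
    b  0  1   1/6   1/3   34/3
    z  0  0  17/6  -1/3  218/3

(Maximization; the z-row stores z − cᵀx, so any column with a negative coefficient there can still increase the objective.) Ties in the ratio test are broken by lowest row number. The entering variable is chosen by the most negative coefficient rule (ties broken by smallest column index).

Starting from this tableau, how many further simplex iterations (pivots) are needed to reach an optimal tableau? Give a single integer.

pivot: s2 in, b out → z = 84
No improving column remains; optimal.

1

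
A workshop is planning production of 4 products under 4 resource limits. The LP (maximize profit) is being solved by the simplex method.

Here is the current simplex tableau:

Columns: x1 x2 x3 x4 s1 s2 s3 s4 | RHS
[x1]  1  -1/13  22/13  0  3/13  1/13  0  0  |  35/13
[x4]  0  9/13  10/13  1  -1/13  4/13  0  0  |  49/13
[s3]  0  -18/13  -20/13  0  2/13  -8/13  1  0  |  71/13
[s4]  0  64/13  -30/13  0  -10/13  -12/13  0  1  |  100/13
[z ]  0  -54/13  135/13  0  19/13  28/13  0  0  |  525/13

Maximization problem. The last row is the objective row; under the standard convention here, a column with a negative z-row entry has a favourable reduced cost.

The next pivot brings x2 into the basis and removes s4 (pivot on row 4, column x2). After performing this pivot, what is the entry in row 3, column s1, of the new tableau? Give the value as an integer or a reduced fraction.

Pivot element is row 4, column x2: 64/13.
Normalize row 4: new (row 4, s1) = (-10/13)/(64/13) = -5/32.
row 3 ← row 3 − (-18/13)·(new row 4): 2/13 − (-18/13)·(-5/32) = -1/16.

-1/16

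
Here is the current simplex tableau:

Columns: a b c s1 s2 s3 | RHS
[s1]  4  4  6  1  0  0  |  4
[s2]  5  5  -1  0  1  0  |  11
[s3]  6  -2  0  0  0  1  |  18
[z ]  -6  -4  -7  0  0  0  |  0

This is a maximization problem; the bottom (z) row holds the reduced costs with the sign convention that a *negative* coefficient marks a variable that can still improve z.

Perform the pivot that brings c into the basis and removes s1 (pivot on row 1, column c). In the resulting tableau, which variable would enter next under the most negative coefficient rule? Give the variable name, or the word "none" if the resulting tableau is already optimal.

Pivot element 6. New z-row = old z-row − (-7)·(row 1/6).
Updated z-row coefficients: a: -4/3, b: 2/3, c: 0, s1: 7/6, s2: 0, s3: 0.
The most negative is -4/3 in column a, so a would enter next.

a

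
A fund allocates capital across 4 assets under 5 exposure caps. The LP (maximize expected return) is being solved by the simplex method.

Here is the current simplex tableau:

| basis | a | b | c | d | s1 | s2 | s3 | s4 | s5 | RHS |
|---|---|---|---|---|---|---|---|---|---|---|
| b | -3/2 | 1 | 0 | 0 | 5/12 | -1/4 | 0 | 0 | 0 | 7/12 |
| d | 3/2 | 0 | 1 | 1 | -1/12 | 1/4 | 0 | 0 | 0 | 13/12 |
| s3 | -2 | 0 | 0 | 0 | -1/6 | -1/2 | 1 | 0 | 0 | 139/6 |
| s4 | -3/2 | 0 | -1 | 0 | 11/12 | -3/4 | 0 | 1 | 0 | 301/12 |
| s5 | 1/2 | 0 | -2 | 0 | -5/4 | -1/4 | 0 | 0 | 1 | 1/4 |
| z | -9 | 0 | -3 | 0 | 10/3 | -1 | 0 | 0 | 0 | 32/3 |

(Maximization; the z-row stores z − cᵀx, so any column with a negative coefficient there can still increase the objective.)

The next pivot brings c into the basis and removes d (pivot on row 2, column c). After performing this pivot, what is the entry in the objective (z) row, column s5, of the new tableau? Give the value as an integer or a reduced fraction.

0

Pivot element is row 2, column c: 1.
Normalize row 2: new (row 2, s5) = 0/1 = 0.
z-row ← z-row − (-3)·(new row 2): 0 − (-3)·0 = 0.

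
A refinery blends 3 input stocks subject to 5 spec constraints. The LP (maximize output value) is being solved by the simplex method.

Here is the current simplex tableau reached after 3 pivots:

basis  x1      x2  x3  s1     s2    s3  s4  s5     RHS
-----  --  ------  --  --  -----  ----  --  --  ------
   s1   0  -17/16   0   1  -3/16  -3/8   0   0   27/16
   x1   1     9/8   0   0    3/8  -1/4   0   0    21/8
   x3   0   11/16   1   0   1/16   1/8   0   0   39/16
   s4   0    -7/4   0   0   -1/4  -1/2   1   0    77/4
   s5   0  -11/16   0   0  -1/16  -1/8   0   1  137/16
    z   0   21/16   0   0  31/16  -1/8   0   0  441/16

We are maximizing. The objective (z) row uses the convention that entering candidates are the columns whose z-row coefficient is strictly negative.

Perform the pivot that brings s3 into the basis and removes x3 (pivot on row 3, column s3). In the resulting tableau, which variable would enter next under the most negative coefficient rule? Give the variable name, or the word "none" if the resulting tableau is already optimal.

Pivot element 1/8. New z-row = old z-row − (-1/8)·(row 3/(1/8)).
Updated z-row coefficients: x1: 0, x2: 2, x3: 1, s1: 0, s2: 2, s3: 0, s4: 0, s5: 0.
No coefficient is strictly negative; the tableau after this pivot is optimal.

none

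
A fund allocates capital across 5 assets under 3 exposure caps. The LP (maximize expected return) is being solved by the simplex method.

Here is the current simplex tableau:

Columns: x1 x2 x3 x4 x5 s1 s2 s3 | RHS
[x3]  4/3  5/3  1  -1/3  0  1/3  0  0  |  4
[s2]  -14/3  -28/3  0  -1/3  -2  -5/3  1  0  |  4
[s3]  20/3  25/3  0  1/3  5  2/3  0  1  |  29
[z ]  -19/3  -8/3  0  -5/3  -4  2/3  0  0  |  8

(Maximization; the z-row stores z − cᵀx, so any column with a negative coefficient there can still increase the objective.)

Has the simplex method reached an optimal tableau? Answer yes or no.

Column x1 has objective-row coefficient -19/3, which is negative; an improving pivot exists, so not yet optimal.

no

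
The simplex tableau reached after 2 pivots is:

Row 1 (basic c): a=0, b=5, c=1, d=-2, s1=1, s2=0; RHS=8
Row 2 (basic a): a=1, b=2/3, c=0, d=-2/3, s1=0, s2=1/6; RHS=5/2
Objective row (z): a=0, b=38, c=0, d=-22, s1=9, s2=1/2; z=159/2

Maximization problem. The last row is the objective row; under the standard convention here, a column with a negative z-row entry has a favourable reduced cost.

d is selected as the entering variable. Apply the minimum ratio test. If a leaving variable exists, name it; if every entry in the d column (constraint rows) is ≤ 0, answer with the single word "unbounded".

unbounded

d-column entries: row 1: -2, row 2: -2/3. All ≤ 0, so d can increase without bound; the LP is unbounded in this direction.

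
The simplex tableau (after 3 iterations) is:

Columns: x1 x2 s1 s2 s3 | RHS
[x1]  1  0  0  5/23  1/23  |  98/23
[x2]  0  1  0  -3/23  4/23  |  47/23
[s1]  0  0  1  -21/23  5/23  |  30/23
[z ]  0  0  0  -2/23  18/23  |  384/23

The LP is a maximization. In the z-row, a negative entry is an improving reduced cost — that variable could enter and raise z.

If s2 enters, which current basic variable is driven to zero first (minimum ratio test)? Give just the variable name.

x1

Ratios: row 1 (x1): (98/23)/(5/23) = 98/5; row 2 (x2): entry -3/23 ≤ 0, skip; row 3 (s1): entry -21/23 ≤ 0, skip.
Minimum ratio 98/5 is in the x1 row, so x1 leaves.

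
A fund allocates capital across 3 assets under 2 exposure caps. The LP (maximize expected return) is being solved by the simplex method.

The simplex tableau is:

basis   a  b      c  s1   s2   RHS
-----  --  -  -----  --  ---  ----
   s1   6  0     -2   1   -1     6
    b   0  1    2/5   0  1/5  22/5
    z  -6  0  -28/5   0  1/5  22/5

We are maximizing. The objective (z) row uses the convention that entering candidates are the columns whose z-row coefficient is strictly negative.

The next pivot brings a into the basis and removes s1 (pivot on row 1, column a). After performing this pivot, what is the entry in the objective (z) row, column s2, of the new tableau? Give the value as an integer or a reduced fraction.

Pivot element is row 1, column a: 6.
Normalize row 1: new (row 1, s2) = (-1)/6 = -1/6.
z-row ← z-row − (-6)·(new row 1): 1/5 − (-6)·(-1/6) = -4/5.

-4/5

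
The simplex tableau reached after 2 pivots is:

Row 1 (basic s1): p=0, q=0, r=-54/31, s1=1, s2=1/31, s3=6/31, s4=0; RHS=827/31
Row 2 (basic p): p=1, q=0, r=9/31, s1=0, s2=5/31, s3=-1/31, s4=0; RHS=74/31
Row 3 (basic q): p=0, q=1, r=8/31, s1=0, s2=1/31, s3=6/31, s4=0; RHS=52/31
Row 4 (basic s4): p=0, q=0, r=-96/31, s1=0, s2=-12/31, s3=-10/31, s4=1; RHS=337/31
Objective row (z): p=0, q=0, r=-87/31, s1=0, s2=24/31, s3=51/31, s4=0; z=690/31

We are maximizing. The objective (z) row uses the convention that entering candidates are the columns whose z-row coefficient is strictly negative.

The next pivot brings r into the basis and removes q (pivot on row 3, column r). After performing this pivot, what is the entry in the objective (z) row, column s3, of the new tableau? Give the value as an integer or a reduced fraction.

15/4

Pivot element is row 3, column r: 8/31.
Normalize row 3: new (row 3, s3) = (6/31)/(8/31) = 3/4.
z-row ← z-row − (-87/31)·(new row 3): 51/31 − (-87/31)·(3/4) = 15/4.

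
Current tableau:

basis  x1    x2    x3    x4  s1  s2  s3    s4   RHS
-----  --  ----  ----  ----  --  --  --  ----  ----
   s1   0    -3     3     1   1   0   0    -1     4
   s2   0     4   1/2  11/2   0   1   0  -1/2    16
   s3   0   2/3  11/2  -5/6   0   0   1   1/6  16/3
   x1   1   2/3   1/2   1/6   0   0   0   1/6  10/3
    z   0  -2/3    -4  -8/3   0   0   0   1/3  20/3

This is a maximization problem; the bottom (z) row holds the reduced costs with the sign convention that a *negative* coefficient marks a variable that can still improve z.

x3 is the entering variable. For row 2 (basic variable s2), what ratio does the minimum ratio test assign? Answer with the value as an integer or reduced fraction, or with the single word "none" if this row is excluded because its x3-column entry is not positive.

32

Ratio = RHS / (x3 entry) = 16 / (1/2) = 32.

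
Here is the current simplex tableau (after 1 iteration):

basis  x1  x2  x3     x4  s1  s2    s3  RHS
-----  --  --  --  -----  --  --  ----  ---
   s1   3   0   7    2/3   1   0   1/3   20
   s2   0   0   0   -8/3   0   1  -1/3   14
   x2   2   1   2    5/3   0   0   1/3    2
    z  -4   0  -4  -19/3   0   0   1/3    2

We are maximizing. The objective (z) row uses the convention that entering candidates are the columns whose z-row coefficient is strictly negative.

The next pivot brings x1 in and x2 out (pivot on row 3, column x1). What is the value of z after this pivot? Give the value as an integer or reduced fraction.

6

Minimum ratio for x1: 2/2 = 1.
z changes by −(z-row coeff of x1)·ratio = −(-4)·1 = 4.
New z = 2 + 4 = 6.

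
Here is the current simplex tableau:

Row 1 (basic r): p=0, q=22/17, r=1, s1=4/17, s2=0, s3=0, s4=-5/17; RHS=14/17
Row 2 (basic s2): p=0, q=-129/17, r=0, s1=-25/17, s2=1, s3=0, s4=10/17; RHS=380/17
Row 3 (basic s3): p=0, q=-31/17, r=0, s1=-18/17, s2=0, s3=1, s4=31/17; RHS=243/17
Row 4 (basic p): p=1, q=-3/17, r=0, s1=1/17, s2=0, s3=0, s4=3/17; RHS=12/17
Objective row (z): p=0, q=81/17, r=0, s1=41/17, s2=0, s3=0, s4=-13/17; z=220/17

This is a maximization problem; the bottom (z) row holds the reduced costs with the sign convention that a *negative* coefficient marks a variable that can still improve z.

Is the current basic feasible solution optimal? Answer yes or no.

Column s4 has objective-row coefficient -13/17, which is negative; an improving pivot exists, so not yet optimal.

no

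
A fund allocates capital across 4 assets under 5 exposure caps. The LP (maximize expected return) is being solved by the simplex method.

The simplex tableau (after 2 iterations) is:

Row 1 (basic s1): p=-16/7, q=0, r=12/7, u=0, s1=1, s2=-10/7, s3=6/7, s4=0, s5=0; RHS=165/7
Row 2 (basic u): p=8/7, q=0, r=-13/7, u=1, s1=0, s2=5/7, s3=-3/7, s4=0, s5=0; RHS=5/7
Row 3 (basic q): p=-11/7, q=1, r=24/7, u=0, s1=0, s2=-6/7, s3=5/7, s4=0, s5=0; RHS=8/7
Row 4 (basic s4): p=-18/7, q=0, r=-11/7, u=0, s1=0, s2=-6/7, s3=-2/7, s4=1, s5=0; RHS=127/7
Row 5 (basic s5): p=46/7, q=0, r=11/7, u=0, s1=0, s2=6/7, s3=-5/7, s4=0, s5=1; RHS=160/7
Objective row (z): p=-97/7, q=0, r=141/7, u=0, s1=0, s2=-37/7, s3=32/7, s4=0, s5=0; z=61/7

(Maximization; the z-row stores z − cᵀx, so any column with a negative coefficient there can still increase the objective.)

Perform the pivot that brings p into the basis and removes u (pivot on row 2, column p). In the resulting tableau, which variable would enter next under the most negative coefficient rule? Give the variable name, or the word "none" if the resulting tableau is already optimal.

r

Pivot element 8/7. New z-row = old z-row − (-97/7)·(row 2/(8/7)).
Updated z-row coefficients: p: 0, q: 0, r: -19/8, u: 97/8, s1: 0, s2: 27/8, s3: -5/8, s4: 0, s5: 0.
The most negative is -19/8 in column r, so r would enter next.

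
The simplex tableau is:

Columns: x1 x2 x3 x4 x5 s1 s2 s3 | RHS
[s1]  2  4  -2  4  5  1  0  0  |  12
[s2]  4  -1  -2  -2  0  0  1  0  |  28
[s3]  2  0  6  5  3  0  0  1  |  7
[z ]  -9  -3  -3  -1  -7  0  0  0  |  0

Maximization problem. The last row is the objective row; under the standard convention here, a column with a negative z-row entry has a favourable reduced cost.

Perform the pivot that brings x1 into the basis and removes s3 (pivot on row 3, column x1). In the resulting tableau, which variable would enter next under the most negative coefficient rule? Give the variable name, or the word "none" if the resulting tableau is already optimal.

x2

Pivot element 2. New z-row = old z-row − (-9)·(row 3/2).
Updated z-row coefficients: x1: 0, x2: -3, x3: 24, x4: 43/2, x5: 13/2, s1: 0, s2: 0, s3: 9/2.
The most negative is -3 in column x2, so x2 would enter next.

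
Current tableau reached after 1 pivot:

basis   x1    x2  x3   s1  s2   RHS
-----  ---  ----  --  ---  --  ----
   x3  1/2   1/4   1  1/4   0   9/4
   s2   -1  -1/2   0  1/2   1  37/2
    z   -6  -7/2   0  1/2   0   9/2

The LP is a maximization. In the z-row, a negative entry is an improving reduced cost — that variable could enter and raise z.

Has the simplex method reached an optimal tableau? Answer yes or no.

Column x1 has objective-row coefficient -6, which is negative; an improving pivot exists, so not yet optimal.

no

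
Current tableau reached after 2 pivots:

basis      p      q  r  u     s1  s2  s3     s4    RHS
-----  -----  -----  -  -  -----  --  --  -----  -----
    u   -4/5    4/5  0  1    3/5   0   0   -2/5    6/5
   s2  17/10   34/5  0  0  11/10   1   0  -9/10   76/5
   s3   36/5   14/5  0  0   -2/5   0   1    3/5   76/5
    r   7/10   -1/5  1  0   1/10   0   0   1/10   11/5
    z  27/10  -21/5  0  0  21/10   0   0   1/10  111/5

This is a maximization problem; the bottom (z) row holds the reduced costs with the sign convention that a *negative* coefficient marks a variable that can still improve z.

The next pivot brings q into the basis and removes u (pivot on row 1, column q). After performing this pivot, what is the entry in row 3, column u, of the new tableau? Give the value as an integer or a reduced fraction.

-7/2

Pivot element is row 1, column q: 4/5.
Normalize row 1: new (row 1, u) = 1/(4/5) = 5/4.
row 3 ← row 3 − (14/5)·(new row 1): 0 − (14/5)·(5/4) = -7/2.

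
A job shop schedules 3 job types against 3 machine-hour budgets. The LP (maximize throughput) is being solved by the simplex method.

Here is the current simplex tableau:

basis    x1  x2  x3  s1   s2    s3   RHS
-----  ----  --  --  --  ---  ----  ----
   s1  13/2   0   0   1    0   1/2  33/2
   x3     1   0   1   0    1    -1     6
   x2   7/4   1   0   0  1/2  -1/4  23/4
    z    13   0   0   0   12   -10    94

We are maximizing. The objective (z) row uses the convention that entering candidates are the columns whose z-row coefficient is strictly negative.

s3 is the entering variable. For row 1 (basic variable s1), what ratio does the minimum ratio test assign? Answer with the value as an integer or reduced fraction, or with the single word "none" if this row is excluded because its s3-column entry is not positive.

33

Ratio = RHS / (s3 entry) = (33/2) / (1/2) = 33.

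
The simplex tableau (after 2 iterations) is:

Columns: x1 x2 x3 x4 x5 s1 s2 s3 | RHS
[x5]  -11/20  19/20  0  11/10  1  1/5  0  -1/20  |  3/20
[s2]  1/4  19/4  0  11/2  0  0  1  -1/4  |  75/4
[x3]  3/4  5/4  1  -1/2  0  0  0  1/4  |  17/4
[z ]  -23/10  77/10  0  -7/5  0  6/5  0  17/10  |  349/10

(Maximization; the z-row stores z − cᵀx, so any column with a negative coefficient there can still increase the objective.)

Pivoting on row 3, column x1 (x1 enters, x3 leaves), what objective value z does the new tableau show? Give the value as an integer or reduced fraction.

719/15

Minimum ratio for x1: (17/4)/(3/4) = 17/3.
z changes by −(z-row coeff of x1)·ratio = −(-23/10)·(17/3) = 391/30.
New z = 349/10 + (391/30) = 719/15.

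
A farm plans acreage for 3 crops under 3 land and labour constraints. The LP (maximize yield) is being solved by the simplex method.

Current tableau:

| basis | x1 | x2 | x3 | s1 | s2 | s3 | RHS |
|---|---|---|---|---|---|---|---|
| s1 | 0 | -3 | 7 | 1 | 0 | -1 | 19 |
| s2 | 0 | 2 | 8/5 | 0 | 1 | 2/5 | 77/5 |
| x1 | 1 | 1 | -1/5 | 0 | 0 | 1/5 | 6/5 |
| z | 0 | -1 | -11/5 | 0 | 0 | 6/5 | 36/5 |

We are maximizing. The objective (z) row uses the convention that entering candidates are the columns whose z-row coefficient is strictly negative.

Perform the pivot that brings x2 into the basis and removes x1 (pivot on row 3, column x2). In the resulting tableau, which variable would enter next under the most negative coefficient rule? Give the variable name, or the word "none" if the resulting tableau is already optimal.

Pivot element 1. New z-row = old z-row − (-1)·(row 3/1).
Updated z-row coefficients: x1: 1, x2: 0, x3: -12/5, s1: 0, s2: 0, s3: 7/5.
The most negative is -12/5 in column x3, so x3 would enter next.

x3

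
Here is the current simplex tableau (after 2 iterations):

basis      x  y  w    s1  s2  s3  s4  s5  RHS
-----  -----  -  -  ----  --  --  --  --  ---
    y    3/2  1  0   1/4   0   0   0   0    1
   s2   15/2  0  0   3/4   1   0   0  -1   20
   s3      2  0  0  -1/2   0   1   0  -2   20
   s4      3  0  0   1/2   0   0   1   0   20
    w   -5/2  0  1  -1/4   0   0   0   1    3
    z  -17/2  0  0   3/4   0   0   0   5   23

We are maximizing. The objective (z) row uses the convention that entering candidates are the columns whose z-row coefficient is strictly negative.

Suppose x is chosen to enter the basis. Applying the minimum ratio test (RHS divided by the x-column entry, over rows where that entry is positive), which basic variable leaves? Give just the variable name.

y

Ratios: row 1 (y): 1/(3/2) = 2/3; row 2 (s2): 20/(15/2) = 8/3; row 3 (s3): 20/2 = 10; row 4 (s4): 20/3 = 20/3; row 5 (w): entry -5/2 ≤ 0, skip.
Minimum ratio 2/3 is in the y row, so y leaves.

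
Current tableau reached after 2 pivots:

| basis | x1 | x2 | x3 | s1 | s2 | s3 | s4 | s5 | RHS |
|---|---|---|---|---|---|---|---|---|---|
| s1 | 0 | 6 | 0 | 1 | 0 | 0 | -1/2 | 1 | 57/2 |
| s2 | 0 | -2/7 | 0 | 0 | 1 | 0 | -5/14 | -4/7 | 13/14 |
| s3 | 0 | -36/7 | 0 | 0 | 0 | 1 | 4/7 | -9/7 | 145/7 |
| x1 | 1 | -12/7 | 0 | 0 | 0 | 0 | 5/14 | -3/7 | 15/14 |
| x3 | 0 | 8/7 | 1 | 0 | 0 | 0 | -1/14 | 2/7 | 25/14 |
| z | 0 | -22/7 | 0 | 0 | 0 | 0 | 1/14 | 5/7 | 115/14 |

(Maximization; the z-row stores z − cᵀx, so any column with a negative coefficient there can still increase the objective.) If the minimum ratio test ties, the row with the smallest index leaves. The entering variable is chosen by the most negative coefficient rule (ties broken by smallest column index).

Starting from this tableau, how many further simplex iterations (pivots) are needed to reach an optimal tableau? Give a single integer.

pivot: x2 in, x3 out → z = 105/8
pivot: s4 in, x1 out → z = 15
No improving column remains; optimal.

2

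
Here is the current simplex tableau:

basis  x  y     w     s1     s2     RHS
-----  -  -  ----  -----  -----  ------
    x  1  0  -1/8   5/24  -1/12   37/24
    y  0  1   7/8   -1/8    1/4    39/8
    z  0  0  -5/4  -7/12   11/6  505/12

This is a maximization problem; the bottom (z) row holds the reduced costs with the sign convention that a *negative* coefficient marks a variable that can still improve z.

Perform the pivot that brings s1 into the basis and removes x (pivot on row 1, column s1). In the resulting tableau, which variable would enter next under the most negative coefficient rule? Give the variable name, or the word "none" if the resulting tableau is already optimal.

Pivot element 5/24. New z-row = old z-row − (-7/12)·(row 1/(5/24)).
Updated z-row coefficients: x: 14/5, y: 0, w: -8/5, s1: 0, s2: 8/5.
The most negative is -8/5 in column w, so w would enter next.

w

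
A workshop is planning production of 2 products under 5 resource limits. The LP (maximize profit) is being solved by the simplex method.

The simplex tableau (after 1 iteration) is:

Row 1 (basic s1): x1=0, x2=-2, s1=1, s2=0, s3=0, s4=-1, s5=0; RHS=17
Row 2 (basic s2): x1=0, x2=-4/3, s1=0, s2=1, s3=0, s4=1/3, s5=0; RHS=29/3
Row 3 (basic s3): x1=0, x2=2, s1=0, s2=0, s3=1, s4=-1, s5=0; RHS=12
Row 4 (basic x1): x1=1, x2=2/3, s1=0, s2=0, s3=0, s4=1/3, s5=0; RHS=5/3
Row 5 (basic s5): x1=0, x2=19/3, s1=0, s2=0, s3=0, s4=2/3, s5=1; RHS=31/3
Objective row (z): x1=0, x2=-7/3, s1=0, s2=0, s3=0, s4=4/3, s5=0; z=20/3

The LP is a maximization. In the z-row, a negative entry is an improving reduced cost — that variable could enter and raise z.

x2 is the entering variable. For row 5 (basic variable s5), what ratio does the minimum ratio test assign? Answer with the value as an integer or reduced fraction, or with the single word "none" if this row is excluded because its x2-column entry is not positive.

31/19

Ratio = RHS / (x2 entry) = (31/3) / (19/3) = 31/19.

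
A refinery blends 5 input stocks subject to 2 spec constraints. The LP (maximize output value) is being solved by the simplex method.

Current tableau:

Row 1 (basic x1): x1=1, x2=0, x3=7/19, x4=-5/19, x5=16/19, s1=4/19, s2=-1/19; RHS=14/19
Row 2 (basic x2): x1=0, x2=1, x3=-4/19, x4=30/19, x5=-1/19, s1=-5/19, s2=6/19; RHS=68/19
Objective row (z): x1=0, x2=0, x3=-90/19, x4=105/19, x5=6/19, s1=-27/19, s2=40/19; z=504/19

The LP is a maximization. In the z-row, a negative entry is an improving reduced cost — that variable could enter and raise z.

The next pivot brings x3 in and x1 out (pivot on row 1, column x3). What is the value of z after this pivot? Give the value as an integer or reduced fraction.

36

Minimum ratio for x3: (14/19)/(7/19) = 2.
z changes by −(z-row coeff of x3)·ratio = −(-90/19)·2 = 180/19.
New z = 504/19 + (180/19) = 36.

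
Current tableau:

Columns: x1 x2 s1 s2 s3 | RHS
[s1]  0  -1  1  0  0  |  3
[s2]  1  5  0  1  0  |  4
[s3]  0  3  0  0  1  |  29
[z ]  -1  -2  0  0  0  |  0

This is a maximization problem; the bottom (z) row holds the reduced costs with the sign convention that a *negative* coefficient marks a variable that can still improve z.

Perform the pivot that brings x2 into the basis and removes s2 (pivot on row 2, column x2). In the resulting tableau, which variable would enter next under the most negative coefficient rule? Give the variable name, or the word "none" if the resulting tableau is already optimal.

Pivot element 5. New z-row = old z-row − (-2)·(row 2/5).
Updated z-row coefficients: x1: -3/5, x2: 0, s1: 0, s2: 2/5, s3: 0.
The most negative is -3/5 in column x1, so x1 would enter next.

x1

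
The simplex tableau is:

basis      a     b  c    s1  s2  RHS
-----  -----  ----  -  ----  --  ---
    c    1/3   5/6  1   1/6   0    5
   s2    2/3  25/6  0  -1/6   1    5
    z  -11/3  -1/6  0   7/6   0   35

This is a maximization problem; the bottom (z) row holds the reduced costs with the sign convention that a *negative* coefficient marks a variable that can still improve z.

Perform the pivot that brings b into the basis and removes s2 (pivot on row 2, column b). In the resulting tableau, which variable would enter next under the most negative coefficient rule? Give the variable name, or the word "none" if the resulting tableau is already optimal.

Pivot element 25/6. New z-row = old z-row − (-1/6)·(row 2/(25/6)).
Updated z-row coefficients: a: -91/25, b: 0, c: 0, s1: 29/25, s2: 1/25.
The most negative is -91/25 in column a, so a would enter next.

a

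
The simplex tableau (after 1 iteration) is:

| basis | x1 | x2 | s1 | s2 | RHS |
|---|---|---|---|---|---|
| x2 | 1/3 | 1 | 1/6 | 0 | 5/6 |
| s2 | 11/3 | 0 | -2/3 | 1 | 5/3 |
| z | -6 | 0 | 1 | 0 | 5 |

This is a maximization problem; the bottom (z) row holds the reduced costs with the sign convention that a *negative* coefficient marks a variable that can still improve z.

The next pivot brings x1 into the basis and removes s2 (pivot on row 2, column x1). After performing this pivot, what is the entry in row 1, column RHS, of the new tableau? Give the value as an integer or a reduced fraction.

Pivot element is row 2, column x1: 11/3.
Normalize row 2: new (row 2, RHS) = (5/3)/(11/3) = 5/11.
row 1 ← row 1 − (1/3)·(new row 2): 5/6 − (1/3)·(5/11) = 15/22.

15/22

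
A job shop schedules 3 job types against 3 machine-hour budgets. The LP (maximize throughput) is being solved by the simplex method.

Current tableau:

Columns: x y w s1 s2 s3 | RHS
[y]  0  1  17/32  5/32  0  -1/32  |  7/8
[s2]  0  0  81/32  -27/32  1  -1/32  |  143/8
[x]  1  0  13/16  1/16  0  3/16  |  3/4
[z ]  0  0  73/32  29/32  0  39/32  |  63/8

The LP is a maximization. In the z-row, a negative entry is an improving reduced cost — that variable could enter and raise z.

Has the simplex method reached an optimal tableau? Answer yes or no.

yes

No objective-row coefficient is strictly negative, so no entering variable exists; the tableau is optimal.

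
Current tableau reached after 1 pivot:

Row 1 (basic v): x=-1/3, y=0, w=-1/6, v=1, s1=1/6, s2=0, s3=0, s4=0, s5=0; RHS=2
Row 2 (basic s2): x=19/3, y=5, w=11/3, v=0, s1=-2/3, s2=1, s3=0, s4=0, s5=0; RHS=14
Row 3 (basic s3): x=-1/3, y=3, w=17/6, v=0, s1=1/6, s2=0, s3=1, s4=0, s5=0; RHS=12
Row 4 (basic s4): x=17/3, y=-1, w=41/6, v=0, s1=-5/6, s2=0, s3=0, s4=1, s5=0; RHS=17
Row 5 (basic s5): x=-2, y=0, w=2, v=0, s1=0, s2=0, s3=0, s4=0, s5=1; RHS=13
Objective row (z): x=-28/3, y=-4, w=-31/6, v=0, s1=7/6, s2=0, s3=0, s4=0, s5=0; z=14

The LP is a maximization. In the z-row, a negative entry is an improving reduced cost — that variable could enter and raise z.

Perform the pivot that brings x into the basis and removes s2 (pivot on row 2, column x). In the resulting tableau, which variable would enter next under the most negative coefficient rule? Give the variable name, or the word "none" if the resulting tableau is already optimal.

Pivot element 19/3. New z-row = old z-row − (-28/3)·(row 2/(19/3)).
Updated z-row coefficients: x: 0, y: 64/19, w: 9/38, v: 0, s1: 7/38, s2: 28/19, s3: 0, s4: 0, s5: 0.
No coefficient is strictly negative; the tableau after this pivot is optimal.

none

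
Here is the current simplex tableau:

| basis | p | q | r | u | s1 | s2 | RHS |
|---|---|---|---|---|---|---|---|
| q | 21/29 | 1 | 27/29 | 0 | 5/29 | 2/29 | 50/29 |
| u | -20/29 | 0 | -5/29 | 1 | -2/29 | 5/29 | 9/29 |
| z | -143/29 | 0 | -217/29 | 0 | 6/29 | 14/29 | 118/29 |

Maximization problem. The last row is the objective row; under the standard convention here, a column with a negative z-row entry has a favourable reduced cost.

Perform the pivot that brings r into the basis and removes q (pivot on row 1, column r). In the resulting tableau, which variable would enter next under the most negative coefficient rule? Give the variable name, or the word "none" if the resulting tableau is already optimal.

Pivot element 27/29. New z-row = old z-row − (-217/29)·(row 1/(27/29)).
Updated z-row coefficients: p: 8/9, q: 217/27, r: 0, u: 0, s1: 43/27, s2: 28/27.
No coefficient is strictly negative; the tableau after this pivot is optimal.

none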